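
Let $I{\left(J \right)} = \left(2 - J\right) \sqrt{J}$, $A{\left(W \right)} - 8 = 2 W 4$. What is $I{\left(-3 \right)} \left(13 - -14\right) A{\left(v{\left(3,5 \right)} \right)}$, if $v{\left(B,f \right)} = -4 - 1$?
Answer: $- 4320 i \sqrt{3} \approx - 7482.5 i$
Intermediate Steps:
$v{\left(B,f \right)} = -5$ ($v{\left(B,f \right)} = -4 - 1 = -5$)
$A{\left(W \right)} = 8 + 8 W$ ($A{\left(W \right)} = 8 + 2 W 4 = 8 + 8 W$)
$I{\left(J \right)} = \sqrt{J} \left(2 - J\right)$
$I{\left(-3 \right)} \left(13 - -14\right) A{\left(v{\left(3,5 \right)} \right)} = \sqrt{-3} \left(2 - -3\right) \left(13 - -14\right) \left(8 + 8 \left(-5\right)\right) = i \sqrt{3} \left(2 + 3\right) \left(13 + 14\right) \left(8 - 40\right) = i \sqrt{3} \cdot 5 \cdot 27 \left(-32\right) = 5 i \sqrt{3} \cdot 27 \left(-32\right) = 135 i \sqrt{3} \left(-32\right) = - 4320 i \sqrt{3}$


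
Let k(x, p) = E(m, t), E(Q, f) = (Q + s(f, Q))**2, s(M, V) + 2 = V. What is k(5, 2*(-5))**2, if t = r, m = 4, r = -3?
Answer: 1296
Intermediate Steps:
s(M, V) = -2 + V
t = -3
E(Q, f) = (-2 + 2*Q)**2 (E(Q, f) = (Q + (-2 + Q))**2 = (-2 + 2*Q)**2)
k(x, p) = 36 (k(x, p) = 4*(-1 + 4)**2 = 4*3**2 = 4*9 = 36)
k(5, 2*(-5))**2 = 36**2 = 1296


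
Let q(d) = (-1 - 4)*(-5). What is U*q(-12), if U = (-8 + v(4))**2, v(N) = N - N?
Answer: 1600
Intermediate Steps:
v(N) = 0
q(d) = 25 (q(d) = -5*(-5) = 25)
U = 64 (U = (-8 + 0)**2 = (-8)**2 = 64)
U*q(-12) = 64*25 = 1600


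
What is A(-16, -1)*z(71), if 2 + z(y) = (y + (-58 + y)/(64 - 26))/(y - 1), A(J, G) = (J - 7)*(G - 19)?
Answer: -60007/133 ≈ -451.18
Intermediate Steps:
A(J, G) = (-19 + G)*(-7 + J) (A(J, G) = (-7 + J)*(-19 + G) = (-19 + G)*(-7 + J))
z(y) = -2 + (-29/19 + 39*y/38)/(-1 + y) (z(y) = -2 + (y + (-58 + y)/(64 - 26))/(y - 1) = -2 + (y + (-58 + y)/38)/(-1 + y) = -2 + (y + (-58 + y)*(1/38))/(-1 + y) = -2 + (y + (-29/19 + y/38))/(-1 + y) = -2 + (-29/19 + 39*y/38)/(-1 + y))
A(-16, -1)*z(71) = (133 - 19*(-16) - 7*(-1) - 1*(-16))*((18 - 37*71)/(38*(-1 + 71))) = (133 + 304 + 7 + 16)*((1/38)*(18 - 2627)/70) = 460*((1/38)*(1/70)*(-2609)) = 460*(-2609/2660) = -60007/133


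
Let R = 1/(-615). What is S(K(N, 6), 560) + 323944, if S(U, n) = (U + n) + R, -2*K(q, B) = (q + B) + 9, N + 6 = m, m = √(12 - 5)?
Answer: 399134383/1230 - √7/2 ≈ 3.2450e+5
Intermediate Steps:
m = √7 ≈ 2.6458
N = -6 + √7 ≈ -3.3542
R = -1/615 ≈ -0.0016260
K(q, B) = -9/2 - B/2 - q/2 (K(q, B) = -((q + B) + 9)/2 = -((B + q) + 9)/2 = -(9 + B + q)/2 = -9/2 - B/2 - q/2)
S(U, n) = -1/615 + U + n (S(U, n) = (U + n) - 1/615 = -1/615 + U + n)
S(K(N, 6), 560) + 323944 = (-1/615 + (-9/2 - ½*6 - (-6 + √7)/2) + 560) + 323944 = (-1/615 + (-9/2 - 3 + (3 - √7/2)) + 560) + 323944 = (-1/615 + (-9/2 - √7/2) + 560) + 323944 = (683263/1230 - √7/2) + 323944 = 399134383/1230 - √7/2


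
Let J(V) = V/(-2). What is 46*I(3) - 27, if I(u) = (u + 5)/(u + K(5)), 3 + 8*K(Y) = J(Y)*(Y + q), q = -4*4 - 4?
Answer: 2729/117 ≈ 23.325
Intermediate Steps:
J(V) = -V/2 (J(V) = V*(-½) = -V/2)
q = -20 (q = -16 - 4 = -20)
K(Y) = -3/8 - Y*(-20 + Y)/16 (K(Y) = -3/8 + ((-Y/2)*(Y - 20))/8 = -3/8 + ((-Y/2)*(-20 + Y))/8 = -3/8 + (-Y*(-20 + Y)/2)/8 = -3/8 - Y*(-20 + Y)/16)
I(u) = (5 + u)/(69/16 + u) (I(u) = (u + 5)/(u + (-3/8 - 1/16*5² + (5/4)*5)) = (5 + u)/(u + (-3/8 - 1/16*25 + 25/4)) = (5 + u)/(u + (-3/8 - 25/16 + 25/4)) = (5 + u)/(u + 69/16) = (5 + u)/(69/16 + u))
46*I(3) - 27 = 46*(16*(5 + 3)/(69 + 16*3)) - 27 = 46*(16*8/(69 + 48)) - 27 = 46*(16*8/117) - 27 = 46*(16*(1/117)*8) - 27 = 46*(128/117) - 27 = 5888/117 - 27 = 2729/117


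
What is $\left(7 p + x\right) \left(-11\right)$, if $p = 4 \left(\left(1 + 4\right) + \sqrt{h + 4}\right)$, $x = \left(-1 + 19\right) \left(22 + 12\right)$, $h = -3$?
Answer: $-8580$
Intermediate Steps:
$x = 612$ ($x = 18 \cdot 34 = 612$)
$p = 24$ ($p = 4 \left(\left(1 + 4\right) + \sqrt{-3 + 4}\right) = 4 \left(5 + \sqrt{1}\right) = 4 \left(5 + 1\right) = 4 \cdot 6 = 24$)
$\left(7 p + x\right) \left(-11\right) = \left(7 \cdot 24 + 612\right) \left(-11\right) = \left(168 + 612\right) \left(-11\right) = 780 \left(-11\right) = -8580$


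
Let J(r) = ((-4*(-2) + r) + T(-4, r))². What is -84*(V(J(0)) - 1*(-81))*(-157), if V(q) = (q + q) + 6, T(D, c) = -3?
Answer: 1806756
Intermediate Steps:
J(r) = (5 + r)² (J(r) = ((-4*(-2) + r) - 3)² = ((8 + r) - 3)² = (5 + r)²)
V(q) = 6 + 2*q (V(q) = 2*q + 6 = 6 + 2*q)
-84*(V(J(0)) - 1*(-81))*(-157) = -84*((6 + 2*(5 + 0)²) - 1*(-81))*(-157) = -84*((6 + 2*5²) + 81)*(-157) = -84*((6 + 2*25) + 81)*(-157) = -84*((6 + 50) + 81)*(-157) = -84*(56 + 81)*(-157) = -84*137*(-157) = -11508*(-157) = 1806756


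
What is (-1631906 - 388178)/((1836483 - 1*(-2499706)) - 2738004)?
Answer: -2020084/1598185 ≈ -1.2640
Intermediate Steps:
(-1631906 - 388178)/((1836483 - 1*(-2499706)) - 2738004) = -2020084/((1836483 + 2499706) - 2738004) = -2020084/(4336189 - 2738004) = -2020084/1598185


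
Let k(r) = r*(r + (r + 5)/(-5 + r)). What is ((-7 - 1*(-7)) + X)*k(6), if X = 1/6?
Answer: 17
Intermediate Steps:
X = ⅙ ≈ 0.16667
k(r) = r*(r + (5 + r)/(-5 + r))
((-7 - 1*(-7)) + X)*k(6) = ((-7 - 1*(-7)) + ⅙)*(6*(5 + 6² - 4*6)/(-5 + 6)) = ((-7 + 7) + ⅙)*(6*(5 + 36 - 24)/1) = (0 + ⅙)*(6*1*17) = (⅙)*102 = 17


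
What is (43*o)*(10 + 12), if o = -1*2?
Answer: -1892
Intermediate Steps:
o = -2
(43*o)*(10 + 12) = (43*(-2))*(10 + 12) = -86*22 = -1892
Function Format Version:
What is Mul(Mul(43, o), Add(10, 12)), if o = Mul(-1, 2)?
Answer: -1892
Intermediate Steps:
o = -2
Mul(Mul(43, o), Add(10, 12)) = Mul(Mul(43, -2), Add(10, 12)) = Mul(-86, 22) = -1892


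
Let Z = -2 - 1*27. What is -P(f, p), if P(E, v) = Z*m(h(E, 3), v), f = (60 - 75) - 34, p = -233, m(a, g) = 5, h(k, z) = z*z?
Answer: 145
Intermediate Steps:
h(k, z) = z²
Z = -29 (Z = -2 - 27 = -29)
f = -49 (f = -15 - 34 = -49)
P(E, v) = -145 (P(E, v) = -29*5 = -145)
-P(f, p) = -1*(-145) = 145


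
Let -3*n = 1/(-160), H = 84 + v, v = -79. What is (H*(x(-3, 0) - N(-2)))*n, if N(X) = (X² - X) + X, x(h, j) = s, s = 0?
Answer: -1/24 ≈ -0.041667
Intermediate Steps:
x(h, j) = 0
H = 5 (H = 84 - 79 = 5)
N(X) = X²
n = 1/480 (n = -⅓/(-160) = -⅓*(-1/160) = 1/480 ≈ 0.0020833)
(H*(x(-3, 0) - N(-2)))*n = (5*(0 - 1*(-2)²))*(1/480) = (5*(0 - 1*4))*(1/480) = (5*(0 - 4))*(1/480) = (5*(-4))*(1/480) = -20*1/480 = -1/24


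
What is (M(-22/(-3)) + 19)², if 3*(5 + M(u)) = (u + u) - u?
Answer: 21904/81 ≈ 270.42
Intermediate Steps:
M(u) = -5 + u/3 (M(u) = -5 + ((u + u) - u)/3 = -5 + (2*u - u)/3 = -5 + u/3)
(M(-22/(-3)) + 19)² = ((-5 + (-22/(-3))/3) + 19)² = ((-5 + (-22*(-⅓))/3) + 19)² = ((-5 + (⅓)*(22/3)) + 19)² = ((-5 + 22/9) + 19)² = (-23/9 + 19)² = (148/9)² = 21904/81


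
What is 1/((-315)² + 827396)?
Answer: 1/926621 ≈ 1.0792e-6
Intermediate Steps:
1/((-315)² + 827396) = 1/(99225 + 827396) = 1/926621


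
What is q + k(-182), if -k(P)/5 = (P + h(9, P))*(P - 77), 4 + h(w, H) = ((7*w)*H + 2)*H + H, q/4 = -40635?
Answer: 2701311060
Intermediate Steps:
q = -162540 (q = 4*(-40635) = -162540)
h(w, H) = -4 + H + H*(2 + 7*H*w) (h(w, H) = -4 + (((7*w)*H + 2)*H + H) = -4 + ((7*H*w + 2)*H + H) = -4 + ((2 + 7*H*w)*H + H) = -4 + (H*(2 + 7*H*w) + H) = -4 + (H + H*(2 + 7*H*w)) = -4 + H + H*(2 + 7*H*w))
k(P) = -5*(-77 + P)*(-4 + 4*P + 63*P**2) (k(P) = -5*(P + (-4 + 3*P + 7*9*P**2))*(P - 77) = -5*(P + (-4 + 3*P + 63*P**2))*(-77 + P) = -5*(-4 + 4*P + 63*P**2)*(-77 + P) = -5*(-77 + P)*(-4 + 4*P + 63*P**2))
q + k(-182) = -162540 + (-1540 - 315*(-182)**3 + 1560*(-182) + 24235*(-182)**2) = -162540 + (-1540 - 315*(-6028568) - 283920 + 24235*33124) = -162540 + (-1540 + 1898998920 - 283920 + 802760140) = -162540 + 2701473600 = 2701311060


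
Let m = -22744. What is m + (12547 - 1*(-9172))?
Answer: -1025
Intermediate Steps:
m + (12547 - 1*(-9172)) = -22744 + (12547 - 1*(-9172)) = -22744 + (12547 + 9172) = -22744 + 21719 = -1025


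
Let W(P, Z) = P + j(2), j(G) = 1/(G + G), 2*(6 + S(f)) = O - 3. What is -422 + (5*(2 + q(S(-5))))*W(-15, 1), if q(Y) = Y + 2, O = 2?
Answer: -1901/8 ≈ -237.63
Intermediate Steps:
S(f) = -13/2 (S(f) = -6 + (2 - 3)/2 = -6 + (½)*(-1) = -6 - ½ = -13/2)
q(Y) = 2 + Y
j(G) = 1/(2*G)
W(P, Z) = ¼ + P (W(P, Z) = P + (½)/2 = P + (½)*(½) = P + ¼ = ¼ + P)
-422 + (5*(2 + q(S(-5))))*W(-15, 1) = -422 + (5*(2 + (2 - 13/2)))*(¼ - 15) = -422 + (5*(2 - 9/2))*(-59/4) = -422 + (5*(-5/2))*(-59/4) = -422 - 25/2*(-59/4) = -422 + 1475/8 = -1901/8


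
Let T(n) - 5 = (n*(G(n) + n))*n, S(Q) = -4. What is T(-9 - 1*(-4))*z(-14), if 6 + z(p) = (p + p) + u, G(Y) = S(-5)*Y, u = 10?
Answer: -9120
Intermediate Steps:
G(Y) = -4*Y
z(p) = 4 + 2*p (z(p) = -6 + ((p + p) + 10) = -6 + (2*p + 10) = -6 + (10 + 2*p) = 4 + 2*p)
T(n) = 5 - 3*n³ (T(n) = 5 + (n*(-4*n + n))*n = 5 + (n*(-3*n))*n = 5 + (-3*n²)*n = 5 - 3*n³)
T(-9 - 1*(-4))*z(-14) = (5 - 3*(-9 - 1*(-4))³)*(4 + 2*(-14)) = (5 - 3*(-9 + 4)³)*(4 - 28) = (5 - 3*(-5)³)*(-24) = (5 - 3*(-125))*(-24) = (5 + 375)*(-24) = 380*(-24) = -9120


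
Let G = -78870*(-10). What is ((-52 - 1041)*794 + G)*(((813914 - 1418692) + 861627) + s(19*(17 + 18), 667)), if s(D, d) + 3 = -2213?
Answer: -20152164886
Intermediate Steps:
s(D, d) = -2216 (s(D, d) = -3 - 2213 = -2216)
G = 788700
((-52 - 1041)*794 + G)*(((813914 - 1418692) + 861627) + s(19*(17 + 18), 667)) = ((-52 - 1041)*794 + 788700)*(((813914 - 1418692) + 861627) - 2216) = (-1093*794 + 788700)*((-604778 + 861627) - 2216) = (-867842 + 788700)*(256849 - 2216) = -79142*254633 = -20152164886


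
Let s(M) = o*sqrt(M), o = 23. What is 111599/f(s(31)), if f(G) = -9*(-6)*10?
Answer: 111599/540 ≈ 206.66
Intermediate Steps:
s(M) = 23*sqrt(M)
f(G) = 540 (f(G) = 54*10 = 540)
111599/f(s(31)) = 111599/540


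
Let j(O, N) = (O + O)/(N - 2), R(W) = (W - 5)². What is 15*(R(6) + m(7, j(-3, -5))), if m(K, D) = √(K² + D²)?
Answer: 15 + 15*√2437/7 ≈ 120.78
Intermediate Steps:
R(W) = (-5 + W)²
j(O, N) = 2*O/(-2 + N) (j(O, N) = (2*O)/(-2 + N) = 2*O/(-2 + N))
m(K, D) = √(D² + K²)
15*(R(6) + m(7, j(-3, -5))) = 15*((-5 + 6)² + √((2*(-3)/(-2 - 5))² + 7²)) = 15*(1² + √((2*(-3)/(-7))² + 49)) = 15*(1 + √((2*(-3)*(-⅐))² + 49)) = 15*(1 + √((6/7)² + 49)) = 15*(1 + √(36/49 + 49)) = 15*(1 + √(2437/49)) = 15*(1 + √2437/7) = 15 + 15*√2437/7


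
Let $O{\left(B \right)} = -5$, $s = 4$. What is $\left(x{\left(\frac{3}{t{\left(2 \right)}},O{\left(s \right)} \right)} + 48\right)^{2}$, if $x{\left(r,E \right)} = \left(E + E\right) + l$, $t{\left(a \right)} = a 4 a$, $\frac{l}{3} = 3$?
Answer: $2209$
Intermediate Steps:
$l = 9$ ($l = 3 \cdot 3 = 9$)
$t{\left(a \right)} = 4 a^{2}$ ($t{\left(a \right)} = 4 a a = 4 a^{2}$)
$x{\left(r,E \right)} = 9 + 2 E$ ($x{\left(r,E \right)} = \left(E + E\right) + 9 = 2 E + 9 = 9 + 2 E$)
$\left(x{\left(\frac{3}{t{\left(2 \right)}},O{\left(s \right)} \right)} + 48\right)^{2} = \left(\left(9 + 2 \left(-5\right)\right) + 48\right)^{2} = \left(\left(9 - 10\right) + 48\right)^{2} = \left(-1 + 48\right)^{2} = 47^{2} = 2209$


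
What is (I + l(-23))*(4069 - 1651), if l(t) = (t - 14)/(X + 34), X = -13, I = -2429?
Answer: -41143076/7 ≈ -5.8776e+6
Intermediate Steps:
l(t) = -⅔ + t/21 (l(t) = (t - 14)/(-13 + 34) = (-14 + t)/21 = (-14 + t)*(1/21) = -⅔ + t/21)
(I + l(-23))*(4069 - 1651) = (-2429 + (-⅔ + (1/21)*(-23)))*(4069 - 1651) = (-2429 + (-⅔ - 23/21))*2418 = (-2429 - 37/21)*2418 = -51046/21*2418 = -41143076/7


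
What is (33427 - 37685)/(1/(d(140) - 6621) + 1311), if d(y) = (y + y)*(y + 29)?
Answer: -86648171/26678195 ≈ -3.2479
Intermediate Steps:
d(y) = 2*y*(29 + y) (d(y) = (2*y)*(29 + y) = 2*y*(29 + y))
(33427 - 37685)/(1/(d(140) - 6621) + 1311) = (33427 - 37685)/(1/(2*140*(29 + 140) - 6621) + 1311) = -4258/(1/(2*140*169 - 6621) + 1311) = -4258/(1/(47320 - 6621) + 1311) = -4258/(1/40699 + 1311) = -4258/53356390/40699 = -4258*40699/53356390 = -86648171/26678195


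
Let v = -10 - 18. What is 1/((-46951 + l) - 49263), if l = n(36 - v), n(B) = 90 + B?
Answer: -1/96060 ≈ -1.0410e-5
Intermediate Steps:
v = -28
l = 154 (l = 90 + (36 - 1*(-28)) = 90 + (36 + 28) = 90 + 64 = 154)
1/((-46951 + l) - 49263) = 1/((-46951 + 154) - 49263) = 1/(-46797 - 49263) = 1/(-96060) = -1/96060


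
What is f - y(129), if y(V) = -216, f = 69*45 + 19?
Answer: 3340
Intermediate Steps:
f = 3124 (f = 3105 + 19 = 3124)
f - y(129) = 3124 - 1*(-216) = 3124 + 216 = 3340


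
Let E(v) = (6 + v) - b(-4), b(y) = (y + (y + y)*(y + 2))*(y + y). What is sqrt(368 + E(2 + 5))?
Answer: 3*sqrt(53) ≈ 21.840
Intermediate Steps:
b(y) = 2*y*(y + 2*y*(2 + y)) (b(y) = (y + (2*y)*(2 + y))*(2*y) = (y + 2*y*(2 + y))*(2*y) = 2*y*(y + 2*y*(2 + y)))
E(v) = 102 + v (E(v) = (6 + v) - (-4)**2*(10 + 4*(-4)) = (6 + v) - 16*(10 - 16) = (6 + v) - 16*(-6) = (6 + v) - 1*(-96) = (6 + v) + 96 = 102 + v)
sqrt(368 + E(2 + 5)) = sqrt(368 + (102 + (2 + 5))) = sqrt(368 + (102 + 7)) = sqrt(368 + 109) = sqrt(477) = 3*sqrt(53)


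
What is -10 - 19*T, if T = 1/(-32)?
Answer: -301/32 ≈ -9.4063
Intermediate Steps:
T = -1/32 ≈ -0.031250
-10 - 19*T = -10 - 19*(-1/32) = -10 + 19/32 = -301/32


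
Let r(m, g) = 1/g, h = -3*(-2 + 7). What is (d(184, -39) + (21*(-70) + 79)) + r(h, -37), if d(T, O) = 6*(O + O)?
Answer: -68784/37 ≈ -1859.0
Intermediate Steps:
h = -15 (h = -3*5 = -15)
d(T, O) = 12*O (d(T, O) = 6*(2*O) = 12*O)
(d(184, -39) + (21*(-70) + 79)) + r(h, -37) = (12*(-39) + (21*(-70) + 79)) + 1/(-37) = (-468 + (-1470 + 79)) - 1/37 = (-468 - 1391) - 1/37 = -1859 - 1/37 = -68784/37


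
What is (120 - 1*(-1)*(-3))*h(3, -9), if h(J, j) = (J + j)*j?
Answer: 6318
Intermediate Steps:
h(J, j) = j*(J + j)
(120 - 1*(-1)*(-3))*h(3, -9) = (120 - 1*(-1)*(-3))*(-9*(3 - 9)) = (120 + 1*(-3))*(-9*(-6)) = (120 - 3)*54 = 117*54 = 6318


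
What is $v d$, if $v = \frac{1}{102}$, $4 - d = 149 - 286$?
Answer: $\frac{47}{34} \approx 1.3824$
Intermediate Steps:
$d = 141$ ($d = 4 - \left(149 - 286\right) = 4 - -137 = 4 + 137 = 141$)
$v = \frac{1}{102} \approx 0.0098039$
$v d = \frac{1}{102} \cdot 141 = \frac{47}{34}$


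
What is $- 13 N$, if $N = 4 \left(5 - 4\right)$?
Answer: $-52$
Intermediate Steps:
$N = 4$ ($N = 4 \cdot 1 = 4$)
$- 13 N = \left(-13\right) 4 = -52$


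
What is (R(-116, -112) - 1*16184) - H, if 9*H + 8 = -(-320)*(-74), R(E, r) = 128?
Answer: -13424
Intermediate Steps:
H = -2632 (H = -8/9 + (-(-320)*(-74))/9 = -8/9 + (-1*23680)/9 = -8/9 + (⅑)*(-23680) = -8/9 - 23680/9 = -2632)
(R(-116, -112) - 1*16184) - H = (128 - 1*16184) - 1*(-2632) = (128 - 16184) + 2632 = -16056 + 2632 = -13424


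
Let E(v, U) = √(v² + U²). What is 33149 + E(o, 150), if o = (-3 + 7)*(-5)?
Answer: 33149 + 10*√229 ≈ 33300.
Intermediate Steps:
o = -20 (o = 4*(-5) = -20)
E(v, U) = √(U² + v²)
33149 + E(o, 150) = 33149 + √(150² + (-20)²) = 33149 + √(22500 + 400) = 33149 + √22900 = 33149 + 10*√229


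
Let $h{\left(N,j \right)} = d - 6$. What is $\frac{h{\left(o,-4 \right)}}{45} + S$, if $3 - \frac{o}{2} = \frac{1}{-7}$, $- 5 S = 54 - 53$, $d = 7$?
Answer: $- \frac{8}{45} \approx -0.17778$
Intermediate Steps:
$S = - \frac{1}{5}$ ($S = - \frac{54 - 53}{5} = \left(- \frac{1}{5}\right) 1 = - \frac{1}{5} \approx -0.2$)
$o = \frac{44}{7}$ ($o = 6 - \frac{2}{-7} = 6 - - \frac{2}{7} = 6 + \frac{2}{7} = \frac{44}{7} \approx 6.2857$)
$h{\left(N,j \right)} = 1$ ($h{\left(N,j \right)} = 7 - 6 = 1$)
$\frac{h{\left(o,-4 \right)}}{45} + S = 1 \cdot \frac{1}{45} - \frac{1}{5} = \frac{1}{45} - \frac{1}{5} = - \frac{8}{45}$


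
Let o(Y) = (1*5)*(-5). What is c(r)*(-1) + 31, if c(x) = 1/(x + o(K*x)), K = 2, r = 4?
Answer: 652/21 ≈ 31.048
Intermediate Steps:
o(Y) = -25 (o(Y) = 5*(-5) = -25)
c(x) = 1/(-25 + x) (c(x) = 1/(x - 25) = 1/(-25 + x))
c(r)*(-1) + 31 = -1/(-25 + 4) + 31 = -1/(-21) + 31 = -1/21*(-1) + 31 = 1/21 + 31 = 652/21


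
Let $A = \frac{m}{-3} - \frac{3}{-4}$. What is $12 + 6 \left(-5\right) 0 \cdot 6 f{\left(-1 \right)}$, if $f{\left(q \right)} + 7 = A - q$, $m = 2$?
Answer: $12$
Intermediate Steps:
$A = \frac{1}{12}$ ($A = \frac{2}{-3} - \frac{3}{-4} = 2 \left(- \frac{1}{3}\right) - - \frac{3}{4} = - \frac{2}{3} + \frac{3}{4} = \frac{1}{12} \approx 0.083333$)
$f{\left(q \right)} = - \frac{83}{12} - q$ ($f{\left(q \right)} = -7 - \left(- \frac{1}{12} + q\right) = - \frac{83}{12} - q$)
$12 + 6 \left(-5\right) 0 \cdot 6 f{\left(-1 \right)} = 12 + 6 \left(-5\right) 0 \cdot 6 \left(- \frac{83}{12} - -1\right) = 12 + \left(-30\right) 0 \left(- \frac{83}{12} + 1\right) = 12 + 0 \left(- \frac{71}{12}\right) = 12 + 0 = 12$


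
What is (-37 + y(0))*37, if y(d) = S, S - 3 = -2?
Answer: -1332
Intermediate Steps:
S = 1 (S = 3 - 2 = 1)
y(d) = 1
(-37 + y(0))*37 = (-37 + 1)*37 = -36*37 = -1332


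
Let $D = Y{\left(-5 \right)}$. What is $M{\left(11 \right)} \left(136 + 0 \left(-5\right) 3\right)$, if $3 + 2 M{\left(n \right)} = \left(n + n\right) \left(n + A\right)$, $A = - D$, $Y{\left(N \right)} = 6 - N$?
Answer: $-204$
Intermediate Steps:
$D = 11$ ($D = 6 - -5 = 6 + 5 = 11$)
$A = -11$ ($A = \left(-1\right) 11 = -11$)
$M{\left(n \right)} = - \frac{3}{2} + n \left(-11 + n\right)$ ($M{\left(n \right)} = - \frac{3}{2} + \frac{\left(n + n\right) \left(n - 11\right)}{2} = - \frac{3}{2} + \frac{2 n \left(-11 + n\right)}{2} = - \frac{3}{2} + n \left(-11 + n\right)$)
$M{\left(11 \right)} \left(136 + 0 \left(-5\right) 3\right) = \left(- \frac{3}{2} + 11^{2} - 121\right) \left(136 + 0 \left(-5\right) 3\right) = \left(- \frac{3}{2} + 121 - 121\right) \left(136 + 0 \cdot 3\right) = - \frac{3 \left(136 + 0\right)}{2} = \left(- \frac{3}{2}\right) 136 = -204$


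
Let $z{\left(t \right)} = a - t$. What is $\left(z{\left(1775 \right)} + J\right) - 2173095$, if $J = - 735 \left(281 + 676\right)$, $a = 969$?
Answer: $-2877296$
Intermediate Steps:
$z{\left(t \right)} = 969 - t$
$J = -703395$ ($J = \left(-735\right) 957 = -703395$)
$\left(z{\left(1775 \right)} + J\right) - 2173095 = \left(\left(969 - 1775\right) - 703395\right) - 2173095 = \left(-806 - 703395\right) - 2173095 = -704201 - 2173095 = -2877296$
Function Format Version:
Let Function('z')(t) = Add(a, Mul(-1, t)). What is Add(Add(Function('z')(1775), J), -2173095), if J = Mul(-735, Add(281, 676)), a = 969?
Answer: -2877296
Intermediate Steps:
Function('z')(t) = Add(969, Mul(-1, t))
J = -703395 (J = Mul(-735, 957) = -703395)
Add(Add(Function('z')(1775), J), -2173095) = Add(Add(Add(969, Mul(-1, 1775)), -703395), -2173095) = Add(Add(Add(969, -1775), -703395), -2173095) = Add(Add(-806, -703395), -2173095) = Add(-704201, -2173095) = -2877296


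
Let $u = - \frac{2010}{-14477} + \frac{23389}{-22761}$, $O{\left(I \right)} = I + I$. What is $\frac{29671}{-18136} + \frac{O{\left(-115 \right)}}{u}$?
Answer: $\frac{1365793391894407}{5311180974248} \approx 257.15$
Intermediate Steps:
$O{\left(I \right)} = 2 I$
$u = - \frac{292852943}{329510997}$ ($u = \left(-2010\right) \left(- \frac{1}{14477}\right) + 23389 \left(- \frac{1}{22761}\right) = \frac{2010}{14477} - \frac{23389}{22761} = - \frac{292852943}{329510997} \approx -0.88875$)
$\frac{29671}{-18136} + \frac{O{\left(-115 \right)}}{u} = \frac{29671}{-18136} + \frac{2 \left(-115\right)}{- \frac{292852943}{329510997}} = 29671 \left(- \frac{1}{18136}\right) - - \frac{75787529310}{292852943} = - \frac{29671}{18136} + \frac{75787529310}{292852943} = \frac{1365793391894407}{5311180974248}$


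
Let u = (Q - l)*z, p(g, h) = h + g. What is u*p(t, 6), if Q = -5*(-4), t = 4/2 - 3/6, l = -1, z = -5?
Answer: -1575/2 ≈ -787.50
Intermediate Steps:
t = 3/2 (t = 4*(½) - 3*⅙ = 2 - ½ = 3/2 ≈ 1.5000)
p(g, h) = g + h
Q = 20
u = -105 (u = (20 - 1*(-1))*(-5) = (20 + 1)*(-5) = 21*(-5) = -105)
u*p(t, 6) = -105*(3/2 + 6) = -105*15/2 = -1575/2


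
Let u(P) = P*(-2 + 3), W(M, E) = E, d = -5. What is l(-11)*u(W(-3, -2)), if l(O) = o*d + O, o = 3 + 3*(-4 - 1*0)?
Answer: -68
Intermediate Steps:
o = -9 (o = 3 + 3*(-4 + 0) = 3 + 3*(-4) = 3 - 12 = -9)
u(P) = P (u(P) = P*1 = P)
l(O) = 45 + O (l(O) = -9*(-5) + O = 45 + O)
l(-11)*u(W(-3, -2)) = (45 - 11)*(-2) = 34*(-2) = -68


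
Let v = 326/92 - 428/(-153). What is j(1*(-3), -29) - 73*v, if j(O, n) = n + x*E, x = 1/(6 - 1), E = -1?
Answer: -17316403/35190 ≈ -492.08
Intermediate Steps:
v = 44627/7038 (v = 326*(1/92) - 428*(-1/153) = 163/46 + 428/153 = 44627/7038 ≈ 6.3409)
x = ⅕ (x = 1/5 = ⅕ ≈ 0.20000)
j(O, n) = -⅕ + n (j(O, n) = n + (⅕)*(-1) = n - ⅕ = -⅕ + n)
j(1*(-3), -29) - 73*v = (-⅕ - 29) - 73*44627/7038 = -146/5 - 3257771/7038 = -17316403/35190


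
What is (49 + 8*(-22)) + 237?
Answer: 110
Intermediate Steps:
(49 + 8*(-22)) + 237 = (49 - 176) + 237 = -127 + 237 = 110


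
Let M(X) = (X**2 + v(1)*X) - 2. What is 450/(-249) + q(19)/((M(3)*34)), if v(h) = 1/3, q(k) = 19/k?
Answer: -40717/22576 ≈ -1.8036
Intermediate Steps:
v(h) = 1/3
M(X) = -2 + X**2 + X/3 (M(X) = (X**2 + X/3) - 2 = -2 + X**2 + X/3)
450/(-249) + q(19)/((M(3)*34)) = 450/(-249) + (19/19)/(((-2 + 3**2 + (1/3)*3)*34)) = 450*(-1/249) + (19*(1/19))/(((-2 + 9 + 1)*34)) = -150/83 + 1/(8*34) = -150/83 + 1/272 = -40717/22576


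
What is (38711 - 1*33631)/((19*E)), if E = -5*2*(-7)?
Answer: 508/133 ≈ 3.8195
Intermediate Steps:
E = 70 (E = -10*(-7) = 70)
(38711 - 1*33631)/((19*E)) = (38711 - 1*33631)/((19*70)) = (38711 - 33631)/1330 = 5080*(1/1330) = 508/133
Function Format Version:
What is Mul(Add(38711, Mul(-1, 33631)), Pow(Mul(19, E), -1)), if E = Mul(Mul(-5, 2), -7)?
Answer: Rational(508, 133) ≈ 3.8195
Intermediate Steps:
E = 70 (E = Mul(-10, -7) = 70)
Mul(Add(38711, Mul(-1, 33631)), Pow(Mul(19, E), -1)) = Mul(Add(38711, Mul(-1, 33631)), Pow(Mul(19, 70), -1)) = Mul(Add(38711, -33631), Pow(1330, -1)) = Mul(5080, Rational(1, 1330)) = Rational(508, 133)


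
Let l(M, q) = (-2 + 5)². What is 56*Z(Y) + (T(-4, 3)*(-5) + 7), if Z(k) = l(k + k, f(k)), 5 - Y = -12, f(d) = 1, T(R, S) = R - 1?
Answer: 536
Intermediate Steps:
T(R, S) = -1 + R
Y = 17 (Y = 5 - 1*(-12) = 5 + 12 = 17)
l(M, q) = 9 (l(M, q) = 3² = 9)
Z(k) = 9
56*Z(Y) + (T(-4, 3)*(-5) + 7) = 56*9 + ((-1 - 4)*(-5) + 7) = 504 + (-5*(-5) + 7) = 504 + (25 + 7) = 504 + 32 = 536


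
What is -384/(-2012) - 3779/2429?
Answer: -1667653/1221787 ≈ -1.3649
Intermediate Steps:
-384/(-2012) - 3779/2429 = -384*(-1/2012) - 3779*1/2429 = 96/503 - 3779/2429 = -1667653/1221787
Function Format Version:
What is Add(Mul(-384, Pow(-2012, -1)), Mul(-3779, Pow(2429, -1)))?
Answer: Rational(-1667653, 1221787) ≈ -1.3649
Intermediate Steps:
Add(Mul(-384, Pow(-2012, -1)), Mul(-3779, Pow(2429, -1))) = Add(Mul(-384, Rational(-1, 2012)), Mul(-3779, Rational(1, 2429))) = Add(Rational(96, 503), Rational(-3779, 2429)) = Rational(-1667653, 1221787)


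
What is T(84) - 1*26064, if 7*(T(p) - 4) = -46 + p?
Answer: -182382/7 ≈ -26055.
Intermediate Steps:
T(p) = -18/7 + p/7 (T(p) = 4 + (-46 + p)/7 = 4 + (-46/7 + p/7) = -18/7 + p/7)
T(84) - 1*26064 = (-18/7 + (⅐)*84) - 1*26064 = (-18/7 + 12) - 26064 = 66/7 - 26064 = -182382/7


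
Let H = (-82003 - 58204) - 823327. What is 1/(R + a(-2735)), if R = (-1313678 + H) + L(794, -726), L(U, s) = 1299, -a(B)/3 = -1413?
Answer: -1/2271674 ≈ -4.4020e-7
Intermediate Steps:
H = -963534 (H = -140207 - 823327 = -963534)
a(B) = 4239 (a(B) = -3*(-1413) = 4239)
R = -2275913 (R = (-1313678 - 963534) + 1299 = -2277212 + 1299 = -2275913)
1/(R + a(-2735)) = 1/(-2275913 + 4239) = 1/(-2271674) = -1/2271674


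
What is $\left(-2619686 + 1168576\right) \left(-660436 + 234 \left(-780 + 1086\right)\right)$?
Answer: $854460003520$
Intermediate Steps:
$\left(-2619686 + 1168576\right) \left(-660436 + 234 \left(-780 + 1086\right)\right) = - 1451110 \left(-660436 + 234 \cdot 306\right) = - 1451110 \left(-660436 + 71604\right) = \left(-1451110\right) \left(-588832\right) = 854460003520$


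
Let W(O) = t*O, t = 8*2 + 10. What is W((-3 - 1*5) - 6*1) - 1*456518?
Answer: -456882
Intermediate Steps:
t = 26 (t = 16 + 10 = 26)
W(O) = 26*O
W((-3 - 1*5) - 6*1) - 1*456518 = 26*((-3 - 1*5) - 6*1) - 1*456518 = 26*((-3 - 5) - 6) - 456518 = 26*(-8 - 6) - 456518 = 26*(-14) - 456518 = -364 - 456518 = -456882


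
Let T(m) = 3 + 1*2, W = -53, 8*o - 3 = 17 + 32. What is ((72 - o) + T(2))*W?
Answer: -7473/2 ≈ -3736.5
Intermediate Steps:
o = 13/2 (o = 3/8 + (17 + 32)/8 = 3/8 + (1/8)*49 = 3/8 + 49/8 = 13/2 ≈ 6.5000)
T(m) = 5 (T(m) = 3 + 2 = 5)
((72 - o) + T(2))*W = ((72 - 1*13/2) + 5)*(-53) = ((72 - 13/2) + 5)*(-53) = (131/2 + 5)*(-53) = (141/2)*(-53) = -7473/2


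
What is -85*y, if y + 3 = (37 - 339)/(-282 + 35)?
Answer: 37315/247 ≈ 151.07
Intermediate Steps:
y = -439/247 (y = -3 + (37 - 339)/(-282 + 35) = -3 - 302/(-247) = -3 - 302*(-1/247) = -3 + 302/247 = -439/247 ≈ -1.7773)
-85*y = -85*(-439/247) = 37315/247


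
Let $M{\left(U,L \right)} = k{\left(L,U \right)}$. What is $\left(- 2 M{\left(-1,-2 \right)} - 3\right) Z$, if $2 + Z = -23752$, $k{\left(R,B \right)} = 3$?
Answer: $213786$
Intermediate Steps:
$M{\left(U,L \right)} = 3$
$Z = -23754$ ($Z = -2 - 23752 = -23754$)
$\left(- 2 M{\left(-1,-2 \right)} - 3\right) Z = \left(\left(-2\right) 3 - 3\right) \left(-23754\right) = \left(-6 - 3\right) \left(-23754\right) = \left(-9\right) \left(-23754\right) = 213786$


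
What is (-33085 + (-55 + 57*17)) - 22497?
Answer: -54668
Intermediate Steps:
(-33085 + (-55 + 57*17)) - 22497 = (-33085 + (-55 + 969)) - 22497 = (-33085 + 914) - 22497 = -32171 - 22497 = -54668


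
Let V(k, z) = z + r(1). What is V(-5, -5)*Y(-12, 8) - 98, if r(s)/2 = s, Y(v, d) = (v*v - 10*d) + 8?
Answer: -314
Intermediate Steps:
Y(v, d) = 8 + v² - 10*d (Y(v, d) = (v² - 10*d) + 8 = 8 + v² - 10*d)
r(s) = 2*s
V(k, z) = 2 + z (V(k, z) = z + 2*1 = z + 2 = 2 + z)
V(-5, -5)*Y(-12, 8) - 98 = (2 - 5)*(8 + (-12)² - 10*8) - 98 = -3*(8 + 144 - 80) - 98 = -3*72 - 98 = -216 - 98 = -314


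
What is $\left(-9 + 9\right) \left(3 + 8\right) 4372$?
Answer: $0$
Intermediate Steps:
$\left(-9 + 9\right) \left(3 + 8\right) 4372 = 0 \cdot 11 \cdot 4372 = 0 \cdot 4372 = 0$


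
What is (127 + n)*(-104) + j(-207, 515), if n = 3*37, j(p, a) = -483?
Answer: -25235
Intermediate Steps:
n = 111
(127 + n)*(-104) + j(-207, 515) = (127 + 111)*(-104) - 483 = 238*(-104) - 483 = -24752 - 483 = -25235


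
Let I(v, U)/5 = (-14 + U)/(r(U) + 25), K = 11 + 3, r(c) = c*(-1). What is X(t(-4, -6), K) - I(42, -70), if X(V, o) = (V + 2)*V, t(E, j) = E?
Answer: 236/19 ≈ 12.421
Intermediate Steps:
r(c) = -c
K = 14
I(v, U) = 5*(-14 + U)/(25 - U) (I(v, U) = 5*((-14 + U)/(-U + 25)) = 5*((-14 + U)/(25 - U)) = 5*(-14 + U)/(25 - U))
X(V, o) = V*(2 + V) (X(V, o) = (2 + V)*V = V*(2 + V))
X(t(-4, -6), K) - I(42, -70) = -4*(2 - 4) - 5*(14 - 1*(-70))/(-25 - 70) = -4*(-2) - 5*(14 + 70)/(-95) = 8 - 5*(-1)*84/95 = 8 - 1*(-84/19) = 8 + 84/19 = 236/19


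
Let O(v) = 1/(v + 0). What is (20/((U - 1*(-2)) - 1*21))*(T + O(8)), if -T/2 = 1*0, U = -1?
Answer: -⅛ ≈ -0.12500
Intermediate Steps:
T = 0 (T = -2*0 = 0)
O(v) = 1/v
(20/((U - 1*(-2)) - 1*21))*(T + O(8)) = (20/((-1 - 1*(-2)) - 1*21))*(0 + 1/8) = (20/((-1 + 2) - 21))*(0 + ⅛) = (20/(1 - 21))*(⅛) = (20/(-20))*(⅛) = (20*(-1/20))*(⅛) = -1*⅛ = -⅛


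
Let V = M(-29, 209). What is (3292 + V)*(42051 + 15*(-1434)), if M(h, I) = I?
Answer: 71914041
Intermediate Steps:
V = 209
(3292 + V)*(42051 + 15*(-1434)) = (3292 + 209)*(42051 + 15*(-1434)) = 3501*(42051 - 21510) = 3501*20541 = 71914041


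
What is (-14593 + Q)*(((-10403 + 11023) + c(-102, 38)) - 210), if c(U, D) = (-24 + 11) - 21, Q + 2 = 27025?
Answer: 4673680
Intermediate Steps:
Q = 27023 (Q = -2 + 27025 = 27023)
c(U, D) = -34 (c(U, D) = -13 - 21 = -34)
(-14593 + Q)*(((-10403 + 11023) + c(-102, 38)) - 210) = (-14593 + 27023)*(((-10403 + 11023) - 34) - 210) = 12430*((620 - 34) - 210) = 12430*(586 - 210) = 12430*376 = 4673680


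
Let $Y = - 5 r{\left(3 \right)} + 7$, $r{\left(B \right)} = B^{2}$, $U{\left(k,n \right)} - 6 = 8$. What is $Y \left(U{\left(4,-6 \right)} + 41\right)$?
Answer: $-2090$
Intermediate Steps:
$U{\left(k,n \right)} = 14$ ($U{\left(k,n \right)} = 6 + 8 = 14$)
$Y = -38$ ($Y = - 5 \cdot 3^{2} + 7 = \left(-5\right) 9 + 7 = -45 + 7 = -38$)
$Y \left(U{\left(4,-6 \right)} + 41\right) = - 38 \left(14 + 41\right) = \left(-38\right) 55 = -2090$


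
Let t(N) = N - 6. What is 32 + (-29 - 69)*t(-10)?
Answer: 1600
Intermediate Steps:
t(N) = -6 + N
32 + (-29 - 69)*t(-10) = 32 + (-29 - 69)*(-6 - 10) = 32 - 98*(-16) = 32 + 1568 = 1600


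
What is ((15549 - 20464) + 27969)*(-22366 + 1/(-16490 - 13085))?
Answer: -15249631993354/29575 ≈ -5.1563e+8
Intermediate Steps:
((15549 - 20464) + 27969)*(-22366 + 1/(-16490 - 13085)) = (-4915 + 27969)*(-22366 + 1/(-29575)) = 23054*(-22366 - 1/29575) = 23054*(-661474451/29575) = -15249631993354/29575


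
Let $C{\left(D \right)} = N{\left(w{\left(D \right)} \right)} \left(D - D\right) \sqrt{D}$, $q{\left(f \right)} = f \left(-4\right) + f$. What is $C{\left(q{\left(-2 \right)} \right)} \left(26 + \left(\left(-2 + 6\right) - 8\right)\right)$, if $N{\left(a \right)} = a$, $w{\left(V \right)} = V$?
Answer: $0$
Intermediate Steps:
$q{\left(f \right)} = - 3 f$ ($q{\left(f \right)} = - 4 f + f = - 3 f$)
$C{\left(D \right)} = 0$ ($C{\left(D \right)} = D \left(D - D\right) \sqrt{D} = D 0 \sqrt{D} = D 0 = 0$)
$C{\left(q{\left(-2 \right)} \right)} \left(26 + \left(\left(-2 + 6\right) - 8\right)\right) = 0 \left(26 + \left(\left(-2 + 6\right) - 8\right)\right) = 0 \left(26 + \left(4 - 8\right)\right) = 0 \left(26 - 4\right) = 0 \cdot 22 = 0$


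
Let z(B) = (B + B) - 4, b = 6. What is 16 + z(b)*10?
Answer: 96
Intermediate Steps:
z(B) = -4 + 2*B (z(B) = 2*B - 4 = -4 + 2*B)
16 + z(b)*10 = 16 + (-4 + 2*6)*10 = 16 + (-4 + 12)*10 = 16 + 8*10 = 16 + 80 = 96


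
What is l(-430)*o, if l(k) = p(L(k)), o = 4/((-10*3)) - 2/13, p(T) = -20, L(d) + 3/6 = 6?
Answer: 224/39 ≈ 5.7436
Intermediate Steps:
L(d) = 11/2 (L(d) = -½ + 6 = 11/2)
o = -56/195 (o = 4/(-30) - 2*1/13 = 4*(-1/30) - 2/13 = -2/15 - 2/13 = -56/195 ≈ -0.28718)
l(k) = -20
l(-430)*o = -20*(-56/195) = 224/39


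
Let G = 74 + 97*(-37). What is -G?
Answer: 3515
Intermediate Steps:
G = -3515 (G = 74 - 3589 = -3515)
-G = -1*(-3515) = 3515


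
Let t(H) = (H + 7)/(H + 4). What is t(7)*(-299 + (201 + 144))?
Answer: 644/11 ≈ 58.545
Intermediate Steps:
t(H) = (7 + H)/(4 + H)
t(7)*(-299 + (201 + 144)) = ((7 + 7)/(4 + 7))*(-299 + (201 + 144)) = (14/11)*(-299 + 345) = ((1/11)*14)*46 = (14/11)*46 = 644/11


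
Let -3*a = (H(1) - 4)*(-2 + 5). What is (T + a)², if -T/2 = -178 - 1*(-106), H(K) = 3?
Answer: 21025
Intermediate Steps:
T = 144 (T = -2*(-178 - 1*(-106)) = -2*(-178 + 106) = -2*(-72) = 144)
a = 1 (a = -(3 - 4)*(-2 + 5)/3 = -(-1)*3/3 = -⅓*(-3) = 1)
(T + a)² = (144 + 1)² = 145² = 21025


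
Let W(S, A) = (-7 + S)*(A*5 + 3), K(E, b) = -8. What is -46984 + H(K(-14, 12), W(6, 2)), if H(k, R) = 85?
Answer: -46899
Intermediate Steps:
W(S, A) = (-7 + S)*(3 + 5*A) (W(S, A) = (-7 + S)*(5*A + 3) = (-7 + S)*(3 + 5*A))
-46984 + H(K(-14, 12), W(6, 2)) = -46984 + 85 = -46899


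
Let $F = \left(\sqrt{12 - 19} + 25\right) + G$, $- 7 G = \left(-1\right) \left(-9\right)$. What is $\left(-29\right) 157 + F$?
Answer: $- \frac{31705}{7} + i \sqrt{7} \approx -4529.3 + 2.6458 i$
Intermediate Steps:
$G = - \frac{9}{7}$ ($G = - \frac{\left(-1\right) \left(-9\right)}{7} = \left(- \frac{1}{7}\right) 9 = - \frac{9}{7} \approx -1.2857$)
$F = \frac{166}{7} + i \sqrt{7}$ ($F = \left(\sqrt{12 - 19} + 25\right) - \frac{9}{7} = \left(\sqrt{-7} + 25\right) - \frac{9}{7} = \left(i \sqrt{7} + 25\right) - \frac{9}{7} = \left(25 + i \sqrt{7}\right) - \frac{9}{7} = \frac{166}{7} + i \sqrt{7} \approx 23.714 + 2.6458 i$)
$\left(-29\right) 157 + F = \left(-29\right) 157 + \left(\frac{166}{7} + i \sqrt{7}\right) = -4553 + \left(\frac{166}{7} + i \sqrt{7}\right) = - \frac{31705}{7} + i \sqrt{7}$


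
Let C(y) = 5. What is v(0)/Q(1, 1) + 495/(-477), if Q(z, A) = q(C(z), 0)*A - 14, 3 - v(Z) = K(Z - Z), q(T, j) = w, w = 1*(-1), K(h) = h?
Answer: -328/265 ≈ -1.2377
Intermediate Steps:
w = -1
q(T, j) = -1
v(Z) = 3 (v(Z) = 3 - (Z - Z) = 3 - 1*0 = 3 + 0 = 3)
Q(z, A) = -14 - A (Q(z, A) = -A - 14 = -14 - A)
v(0)/Q(1, 1) + 495/(-477) = 3/(-14 - 1*1) + 495/(-477) = 3/(-14 - 1) + 495*(-1/477) = 3/(-15) - 55/53 = 3*(-1/15) - 55/53 = -⅕ - 55/53 = -328/265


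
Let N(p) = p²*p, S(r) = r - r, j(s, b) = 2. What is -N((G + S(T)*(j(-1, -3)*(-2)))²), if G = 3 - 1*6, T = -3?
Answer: -729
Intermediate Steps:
S(r) = 0
G = -3 (G = 3 - 6 = -3)
N(p) = p³
-N((G + S(T)*(j(-1, -3)*(-2)))²) = -((-3 + 0*(2*(-2)))²)³ = -((-3 + 0*(-4))²)³ = -((-3 + 0)²)³ = -((-3)²)³ = -1*9³ = -1*729 = -729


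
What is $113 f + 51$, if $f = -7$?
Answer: $-740$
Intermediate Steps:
$113 f + 51 = 113 \left(-7\right) + 51 = -791 + 51 = -740$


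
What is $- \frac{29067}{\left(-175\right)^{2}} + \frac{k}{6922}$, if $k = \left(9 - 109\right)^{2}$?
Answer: $\frac{52524113}{105993125} \approx 0.49554$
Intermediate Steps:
$k = 10000$ ($k = \left(-100\right)^{2} = 10000$)
$- \frac{29067}{\left(-175\right)^{2}} + \frac{k}{6922} = - \frac{29067}{\left(-175\right)^{2}} + \frac{10000}{6922} = - \frac{29067}{30625} + 10000 \cdot \frac{1}{6922} = \left(-29067\right) \frac{1}{30625} + \frac{5000}{3461} = - \frac{29067}{30625} + \frac{5000}{3461} = \frac{52524113}{105993125}$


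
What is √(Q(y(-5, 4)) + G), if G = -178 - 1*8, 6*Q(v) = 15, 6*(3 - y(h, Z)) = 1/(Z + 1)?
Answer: I*√734/2 ≈ 13.546*I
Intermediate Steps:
y(h, Z) = 3 - 1/(6*(1 + Z)) (y(h, Z) = 3 - 1/(6*(Z + 1)) = 3 - 1/(6*(1 + Z)))
Q(v) = 5/2 (Q(v) = (⅙)*15 = 5/2)
G = -186 (G = -178 - 8 = -186)
√(Q(y(-5, 4)) + G) = √(5/2 - 186) = √(-367/2) = I*√734/2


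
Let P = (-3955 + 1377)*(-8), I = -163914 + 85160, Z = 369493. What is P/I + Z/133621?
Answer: 13171626109/5261594117 ≈ 2.5034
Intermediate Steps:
I = -78754
P = 20624 (P = -2578*(-8) = 20624)
P/I + Z/133621 = 20624/(-78754) + 369493/133621 = 20624*(-1/78754) + 369493*(1/133621) = -10312/39377 + 369493/133621 = 13171626109/5261594117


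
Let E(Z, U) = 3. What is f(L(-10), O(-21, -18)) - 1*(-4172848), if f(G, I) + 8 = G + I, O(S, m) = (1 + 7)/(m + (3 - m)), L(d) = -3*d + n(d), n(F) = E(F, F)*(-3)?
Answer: 12518591/3 ≈ 4.1729e+6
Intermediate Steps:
n(F) = -9 (n(F) = 3*(-3) = -9)
L(d) = -9 - 3*d (L(d) = -3*d - 9 = -9 - 3*d)
O(S, m) = 8/3
f(G, I) = -8 + G + I (f(G, I) = -8 + (G + I) = -8 + G + I)
f(L(-10), O(-21, -18)) - 1*(-4172848) = (-8 + (-9 - 3*(-10)) + 8/3) - 1*(-4172848) = (-8 + (-9 + 30) + 8/3) + 4172848 = (-8 + 21 + 8/3) + 4172848 = 47/3 + 4172848 = 12518591/3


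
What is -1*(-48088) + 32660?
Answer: 80748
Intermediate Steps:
-1*(-48088) + 32660 = 48088 + 32660 = 80748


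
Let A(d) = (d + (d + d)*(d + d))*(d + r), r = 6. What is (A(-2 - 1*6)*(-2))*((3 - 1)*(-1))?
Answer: -1984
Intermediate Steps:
A(d) = (6 + d)*(d + 4*d**2) (A(d) = (d + (d + d)*(d + d))*(d + 6) = (d + (2*d)*(2*d))*(6 + d) = (d + 4*d**2)*(6 + d) = (6 + d)*(d + 4*d**2))
(A(-2 - 1*6)*(-2))*((3 - 1)*(-1)) = (((-2 - 1*6)*(6 + 4*(-2 - 1*6)**2 + 25*(-2 - 1*6)))*(-2))*((3 - 1)*(-1)) = (((-2 - 6)*(6 + 4*(-2 - 6)**2 + 25*(-2 - 6)))*(-2))*(2*(-1)) = (-8*(6 + 4*(-8)**2 + 25*(-8))*(-2))*(-2) = (-8*(6 + 4*64 - 200)*(-2))*(-2) = (-8*(6 + 256 - 200)*(-2))*(-2) = (-8*62*(-2))*(-2) = -496*(-2)*(-2) = 992*(-2) = -1984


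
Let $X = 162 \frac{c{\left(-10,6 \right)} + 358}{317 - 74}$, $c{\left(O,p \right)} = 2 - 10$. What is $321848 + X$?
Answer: $\frac{966244}{3} \approx 3.2208 \cdot 10^{5}$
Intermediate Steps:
$c{\left(O,p \right)} = -8$
$X = \frac{700}{3}$ ($X = 162 \frac{-8 + 358}{317 - 74} = 162 \cdot \frac{350}{243} = \frac{700}{3} \approx 233.33$)
$321848 + X = 321848 + \frac{700}{3} = \frac{966244}{3}$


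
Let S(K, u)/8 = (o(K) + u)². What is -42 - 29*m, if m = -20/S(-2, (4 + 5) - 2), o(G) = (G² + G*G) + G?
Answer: -14051/338 ≈ -41.571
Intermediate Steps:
o(G) = G + 2*G² (o(G) = (G² + G²) + G = 2*G² + G = G + 2*G²)
S(K, u) = 8*(u + K*(1 + 2*K))² (S(K, u) = 8*(K*(1 + 2*K) + u)² = 8*(u + K*(1 + 2*K))²)
m = -5/338 (m = -20*1/(8*(((4 + 5) - 2) - 2*(1 + 2*(-2)))²) = -20*1/(8*((9 - 2) - 2*(1 - 4))²) = -20*1/(8*(7 - 2*(-3))²) = -20*1/(8*(7 + 6)²) = -20/(8*13²) = -20/(8*169) = -20/1352 = -20*1/1352 = -5/338 ≈ -0.014793)
-42 - 29*m = -42 - 29*(-5/338) = -42 + 145/338 = -14051/338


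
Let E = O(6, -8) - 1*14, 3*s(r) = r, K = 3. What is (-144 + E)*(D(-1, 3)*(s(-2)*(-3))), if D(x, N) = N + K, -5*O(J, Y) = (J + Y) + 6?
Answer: -9528/5 ≈ -1905.6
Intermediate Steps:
s(r) = r/3
O(J, Y) = -6/5 - J/5 - Y/5 (O(J, Y) = -((J + Y) + 6)/5 = -(6 + J + Y)/5 = -6/5 - J/5 - Y/5)
E = -74/5 (E = (-6/5 - ⅕*6 - ⅕*(-8)) - 1*14 = (-6/5 - 6/5 + 8/5) - 14 = -⅘ - 14 = -74/5 ≈ -14.800)
D(x, N) = 3 + N (D(x, N) = N + 3 = 3 + N)
(-144 + E)*(D(-1, 3)*(s(-2)*(-3))) = (-144 - 74/5)*((3 + 3)*(((⅓)*(-2))*(-3))) = -4764*(-⅔*(-3))/5 = -4764*2/5 = -794/5*12 = -9528/5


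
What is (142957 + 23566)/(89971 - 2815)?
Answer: 166523/87156 ≈ 1.9106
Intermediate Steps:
(142957 + 23566)/(89971 - 2815) = 166523/87156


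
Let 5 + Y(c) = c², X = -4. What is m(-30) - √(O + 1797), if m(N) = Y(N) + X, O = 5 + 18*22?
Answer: 891 - √2198 ≈ 844.12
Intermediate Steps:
Y(c) = -5 + c²
O = 401 (O = 5 + 396 = 401)
m(N) = -9 + N² (m(N) = (-5 + N²) - 4 = -9 + N²)
m(-30) - √(O + 1797) = (-9 + (-30)²) - √(401 + 1797) = (-9 + 900) - √2198 = 891 - √2198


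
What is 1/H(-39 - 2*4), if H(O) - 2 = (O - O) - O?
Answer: 1/49 ≈ 0.020408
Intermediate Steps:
H(O) = 2 - O (H(O) = 2 + ((O - O) - O) = 2 + (0 - O) = 2 - O)
1/H(-39 - 2*4) = 1/(2 - (-39 - 2*4)) = 1/(2 - (-39 - 1*8)) = 1/(2 - (-39 - 8)) = 1/(2 - 1*(-47)) = 1/(2 + 47) = 1/49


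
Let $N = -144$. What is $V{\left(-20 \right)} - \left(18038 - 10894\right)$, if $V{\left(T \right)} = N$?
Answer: $-7288$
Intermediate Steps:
$V{\left(T \right)} = -144$
$V{\left(-20 \right)} - \left(18038 - 10894\right) = -144 - \left(18038 - 10894\right) = -144 - 7144 = -7288$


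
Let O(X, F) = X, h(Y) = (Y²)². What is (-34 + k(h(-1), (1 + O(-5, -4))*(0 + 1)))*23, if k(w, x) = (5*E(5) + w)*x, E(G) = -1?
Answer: -414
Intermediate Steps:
h(Y) = Y⁴
k(w, x) = x*(-5 + w) (k(w, x) = (5*(-1) + w)*x = (-5 + w)*x = x*(-5 + w))
(-34 + k(h(-1), (1 + O(-5, -4))*(0 + 1)))*23 = (-34 + ((1 - 5)*(0 + 1))*(-5 + (-1)⁴))*23 = (-34 + (-4*1)*(-5 + 1))*23 = (-34 - 4*(-4))*23 = (-34 + 16)*23 = -18*23 = -414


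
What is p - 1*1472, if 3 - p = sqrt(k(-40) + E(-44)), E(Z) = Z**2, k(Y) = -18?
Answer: -1469 - sqrt(1918) ≈ -1512.8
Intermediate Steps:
p = 3 - sqrt(1918) (p = 3 - sqrt(-18 + (-44)**2) = 3 - sqrt(-18 + 1936) = 3 - sqrt(1918) ≈ -40.795)
p - 1*1472 = (3 - sqrt(1918)) - 1*1472 = (3 - sqrt(1918)) - 1472 = -1469 - sqrt(1918)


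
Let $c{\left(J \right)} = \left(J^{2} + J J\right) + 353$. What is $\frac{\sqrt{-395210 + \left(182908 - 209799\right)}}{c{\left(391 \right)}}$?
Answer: $\frac{i \sqrt{422101}}{306115} \approx 0.0021224 i$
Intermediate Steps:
$c{\left(J \right)} = 353 + 2 J^{2}$ ($c{\left(J \right)} = \left(J^{2} + J^{2}\right) + 353 = 2 J^{2} + 353 = 353 + 2 J^{2}$)
$\frac{\sqrt{-395210 + \left(182908 - 209799\right)}}{c{\left(391 \right)}} = \frac{\sqrt{-395210 + \left(182908 - 209799\right)}}{353 + 2 \cdot 391^{2}} = \frac{\sqrt{-395210 - 26891}}{353 + 2 \cdot 152881} = \frac{\sqrt{-422101}}{353 + 305762} = \frac{i \sqrt{422101}}{306115}$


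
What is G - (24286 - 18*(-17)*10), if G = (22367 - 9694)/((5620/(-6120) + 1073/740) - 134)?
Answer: -11207241278/408413 ≈ -27441.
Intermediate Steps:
G = -38779380/408413 (G = 12673/((5620*(-1/6120) + 1073*(1/740)) - 134) = 12673/((-281/306 + 29/20) - 134) = 12673/(1627/3060 - 134) = 12673/(-408413/3060) = 12673*(-3060/408413) = -38779380/408413 ≈ -94.951)
G - (24286 - 18*(-17)*10) = -38779380/408413 - (24286 - 18*(-17)*10) = -38779380/408413 - (24286 - (-306)*10) = -38779380/408413 - (24286 - 1*(-3060)) = -38779380/408413 - (24286 + 3060) = -38779380/408413 - 1*27346 = -38779380/408413 - 27346 = -11207241278/408413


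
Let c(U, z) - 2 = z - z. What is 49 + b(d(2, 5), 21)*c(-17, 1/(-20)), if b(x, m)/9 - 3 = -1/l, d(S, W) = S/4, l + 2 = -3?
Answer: 533/5 ≈ 106.60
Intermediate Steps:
l = -5 (l = -2 - 3 = -5)
d(S, W) = S/4 (d(S, W) = S*(¼) = S/4)
b(x, m) = 144/5 (b(x, m) = 27 + 9*(-1/(-5)) = 27 + 9*(-1*(-⅕)) = 27 + 9*(⅕) = 27 + 9/5 = 144/5)
c(U, z) = 2 (c(U, z) = 2 + (z - z) = 2 + 0 = 2)
49 + b(d(2, 5), 21)*c(-17, 1/(-20)) = 49 + (144/5)*2 = 49 + 288/5 = 533/5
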